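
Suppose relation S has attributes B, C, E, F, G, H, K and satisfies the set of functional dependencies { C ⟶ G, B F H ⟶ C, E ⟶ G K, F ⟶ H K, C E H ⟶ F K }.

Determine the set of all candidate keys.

Attributes B, E never appear on any right-hand side, so every candidate key must contain {B, E}.
{B, E}⁺ = {B, E, G, K}, which is not all of the schema, so we must add further attributes.
{B, E, F}⁺: E→GK adds G, K; F→HK adds H; BFH→C adds C → {B, C, E, F, G, H, K}. Minimal: {E, F}⁺ = {E, F, G, H, K}; {B, F}⁺ = {B, C, F, G, H, K}; {B, E}⁺ = {B, E, G, K} — none reach the full schema.
{B, C, E, H}⁺: C→G adds G; E→GK adds K; CEH→FK adds F → {B, C, E, F, G, H, K}. Minimal: {C, E, H}⁺ = {C, E, F, G, H, K}; {B, E, H}⁺ = {B, E, G, H, K}; {B, C, H}⁺ = {B, C, G, H}; … — none reach the full schema.
Any other superkey contains one of these as a subset, so there are no further candidate keys.

{B, E, F}, {B, C, E, H}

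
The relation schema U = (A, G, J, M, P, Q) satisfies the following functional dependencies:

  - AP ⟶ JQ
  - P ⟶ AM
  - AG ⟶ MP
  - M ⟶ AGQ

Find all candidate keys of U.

{M}; {P}; {A, G}

{M}⁺: M→AGQ adds A, G, Q; AG→MP adds P; AP→JQ adds J → {A, G, J, M, P, Q}.
{P}⁺: P→AM adds A, M; M→AGQ adds G, Q; AP→JQ adds J → {A, G, J, M, P, Q}.
{A, G}⁺: AG→MP adds M, P; M→AGQ adds Q; AP→JQ adds J → {A, G, J, M, P, Q}.
Any other superkey contains one of these as a subset, so there are no further candidate keys.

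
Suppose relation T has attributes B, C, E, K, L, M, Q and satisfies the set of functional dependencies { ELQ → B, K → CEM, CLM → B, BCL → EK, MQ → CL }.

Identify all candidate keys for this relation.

{K, Q}⁺: K→CEM adds C, E, M; MQ→CL adds L; ELQ→B adds B → {B, C, E, K, L, M, Q}. Minimal: {Q}⁺ = {Q}; {K}⁺ = {C, E, K, M} — none reach the full schema.
{M, Q}⁺: MQ→CL adds C, L; CLM→B adds B; BCL→EK adds E, K → {B, C, E, K, L, M, Q}. Minimal: {Q}⁺ = {Q}; {M}⁺ = {M} — none reach the full schema.
{B, C, L, Q}⁺: BCL→EK adds E, K; K→CEM adds M → {B, C, E, K, L, M, Q}. Minimal: {C, L, Q}⁺ = {C, L, Q}; {B, L, Q}⁺ = {B, L, Q}; {B, C, Q}⁺ = {B, C, Q}; … — none reach the full schema.
{C, E, L, Q}⁺: ELQ→B adds B; BCL→EK adds K; K→CEM adds M → {B, C, E, K, L, M, Q}. Minimal: {E, L, Q}⁺ = {B, E, L, Q}; {C, L, Q}⁺ = {C, L, Q}; {C, E, Q}⁺ = {C, E, Q}; … — none reach the full schema.
Any other superkey contains one of these as a subset, so there are no further candidate keys.

{K, Q}, {M, Q}, {B, C, L, Q}, {C, E, L, Q}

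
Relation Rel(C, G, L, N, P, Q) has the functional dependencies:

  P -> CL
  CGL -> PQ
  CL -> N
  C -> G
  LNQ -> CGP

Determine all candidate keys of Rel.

(P), (C, L), (L, N, Q)

{P}⁺: P→CL adds C, L; CL→N adds N; C→G adds G; CGL→PQ adds Q → {C, G, L, N, P, Q}.
{C, L}⁺: CL→N adds N; C→G adds G; CGL→PQ adds P, Q → {C, G, L, N, P, Q}. Minimal: {L}⁺ = {L}; {C}⁺ = {C, G} — none reach the full schema.
{L, N, Q}⁺: LNQ→CGP adds C, G, P → {C, G, L, N, P, Q}. Minimal: {N, Q}⁺ = {N, Q}; {L, Q}⁺ = {L, Q}; {L, N}⁺ = {L, N} — none reach the full schema.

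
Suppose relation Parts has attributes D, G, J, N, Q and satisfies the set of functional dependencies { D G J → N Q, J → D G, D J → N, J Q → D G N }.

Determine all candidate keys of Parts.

Attribute J never appears on the right-hand side of any dependency, so J must belong to every candidate key.
{J}⁺ = {D, G, J, N, Q}, which is all of the schema, so {J} is the only candidate key.

J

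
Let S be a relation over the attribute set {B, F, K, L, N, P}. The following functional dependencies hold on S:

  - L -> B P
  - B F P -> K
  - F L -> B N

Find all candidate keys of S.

(F, L)

Attributes F, L never appear on any right-hand side, so every candidate key must contain {F, L}.
{F, L}⁺ = {B, F, K, L, N, P}, which is all of the schema, so {F, L} is the only candidate key.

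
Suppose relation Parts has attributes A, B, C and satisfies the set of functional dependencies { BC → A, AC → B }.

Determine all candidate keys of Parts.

{A, C}, {B, C}

{A, C}⁺: AC→B adds B → {A, B, C}.
{B, C}⁺: BC→A adds A → {A, B, C}.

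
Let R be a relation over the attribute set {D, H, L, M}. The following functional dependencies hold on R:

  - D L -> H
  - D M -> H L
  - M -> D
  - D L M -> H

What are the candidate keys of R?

(M)

Attribute M never appears on the right-hand side of any dependency, so M must belong to every candidate key.
{M}⁺ = {D, H, L, M}, which is all of the schema, so {M} is the only candidate key.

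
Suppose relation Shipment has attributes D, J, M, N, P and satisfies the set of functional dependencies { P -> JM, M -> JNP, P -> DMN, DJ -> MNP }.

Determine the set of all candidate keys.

(M), (P), (D, J)

{M}⁺: M→JNP adds J, N, P; P→DMN adds D → {D, J, M, N, P}.
{P}⁺: P→JM adds J, M; M→JNP adds N; P→DMN adds D → {D, J, M, N, P}.
{D, J}⁺: DJ→MNP adds M, N, P → {D, J, M, N, P}.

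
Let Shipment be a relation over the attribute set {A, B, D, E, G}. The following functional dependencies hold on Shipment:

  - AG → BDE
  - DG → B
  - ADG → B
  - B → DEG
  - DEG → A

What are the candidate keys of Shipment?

{B}⁺: B→DEG adds D, E, G; DEG→A adds A → {A, B, D, E, G}.
{A, G}⁺: AG→BDE adds B, D, E → {A, B, D, E, G}.
{D, G}⁺: DG→B adds B; B→DEG adds E; DEG→A adds A → {A, B, D, E, G}.

{B}, {A, G}, {D, G}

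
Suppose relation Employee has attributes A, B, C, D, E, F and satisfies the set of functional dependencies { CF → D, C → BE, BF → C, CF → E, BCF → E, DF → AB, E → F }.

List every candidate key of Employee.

{C}⁺: C→BE adds B, E; E→F adds F; CF→D adds D; DF→AB adds A → {A, B, C, D, E, F}.
{B, E}⁺: E→F adds F; BF→C adds C; CF→D adds D; DF→AB adds A → {A, B, C, D, E, F}. Minimal: {E}⁺ = {E, F}; {B}⁺ = {B} — none reach the full schema.
{B, F}⁺: BF→C adds C; CF→E adds E; CF→D adds D; DF→AB adds A → {A, B, C, D, E, F}. Minimal: {F}⁺ = {F}; {B}⁺ = {B} — none reach the full schema.
{D, E}⁺: E→F adds F; DF→AB adds A, B; BF→C adds C → {A, B, C, D, E, F}. Minimal: {E}⁺ = {E, F}; {D}⁺ = {D} — none reach the full schema.
{D, F}⁺: DF→AB adds A, B; BF→C adds C; CF→E adds E → {A, B, C, D, E, F}. Minimal: {F}⁺ = {F}; {D}⁺ = {D} — none reach the full schema.
Any other superkey contains one of these as a subset, so there are no further candidate keys.

{C}, {B, E}, {B, F}, {D, E}, {D, F}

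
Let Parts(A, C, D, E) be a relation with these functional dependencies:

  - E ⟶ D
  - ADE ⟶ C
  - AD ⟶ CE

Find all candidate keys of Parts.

{A, D}⁺: AD→CE adds C, E → {A, C, D, E}.
{A, E}⁺: E→D adds D; ADE→C adds C → {A, C, D, E}.
Any other superkey contains one of these as a subset, so there are no further candidate keys.

(A, D); (A, E)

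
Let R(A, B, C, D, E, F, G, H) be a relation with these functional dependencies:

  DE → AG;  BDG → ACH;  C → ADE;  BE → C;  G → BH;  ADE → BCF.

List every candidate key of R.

{C}; {B, E}; {D, E}; {D, G}; {E, G}

{C}⁺: C→ADE adds A, D, E; ADE→BCF adds B, F; DE→AG adds G; BDG→ACH adds H → {A, B, C, D, E, F, G, H}.
{B, E}⁺: BE→C adds C; C→ADE adds A, D; ADE→BCF adds F; DE→AG adds G; BDG→ACH adds H → {A, B, C, D, E, F, G, H}. Minimal: {E}⁺ = {E}; {B}⁺ = {B} — none reach the full schema.
{D, E}⁺: DE→AG adds A, G; G→BH adds B, H; ADE→BCF adds C, F → {A, B, C, D, E, F, G, H}. Minimal: {E}⁺ = {E}; {D}⁺ = {D} — none reach the full schema.
{D, G}⁺: G→BH adds B, H; BDG→ACH adds A, C; C→ADE adds E; ADE→BCF adds F → {A, B, C, D, E, F, G, H}. Minimal: {G}⁺ = {B, G, H}; {D}⁺ = {D} — none reach the full schema.
{E, G}⁺: G→BH adds B, H; BE→C adds C; C→ADE adds A, D; ADE→BCF adds F → {A, B, C, D, E, F, G, H}. Minimal: {G}⁺ = {B, G, H}; {E}⁺ = {E} — none reach the full schema.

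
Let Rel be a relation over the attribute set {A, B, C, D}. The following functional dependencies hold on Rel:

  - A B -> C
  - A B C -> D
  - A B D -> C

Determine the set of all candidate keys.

(A, B)

Attributes A, B never appear on any right-hand side, so every candidate key must contain {A, B}.
{A, B}⁺ = {A, B, C, D}, which is all of the schema, so {A, B} is the only candidate key.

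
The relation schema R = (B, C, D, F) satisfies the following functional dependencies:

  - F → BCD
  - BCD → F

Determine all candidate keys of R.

{F}, {B, C, D}

{F}⁺: F→BCD adds B, C, D → {B, C, D, F}.
{B, C, D}⁺: BCD→F adds F → {B, C, D, F}. Minimal: {C, D}⁺ = {C, D}; {B, D}⁺ = {B, D}; {B, C}⁺ = {B, C} — none reach the full schema.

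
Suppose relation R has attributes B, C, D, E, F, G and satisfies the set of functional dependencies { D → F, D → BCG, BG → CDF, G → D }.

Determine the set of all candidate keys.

{D, E}⁺: D→F adds F; D→BCG adds B, C, G → {B, C, D, E, F, G}. Minimal: {E}⁺ = {E}; {D}⁺ = {B, C, D, F, G} — none reach the full schema.
{E, G}⁺: G→D adds D; D→F adds F; D→BCG adds B, C → {B, C, D, E, F, G}. Minimal: {G}⁺ = {B, C, D, F, G}; {E}⁺ = {E} — none reach the full schema.
Any other superkey contains one of these as a subset, so there are no further candidate keys.

{D, E}; {E, G}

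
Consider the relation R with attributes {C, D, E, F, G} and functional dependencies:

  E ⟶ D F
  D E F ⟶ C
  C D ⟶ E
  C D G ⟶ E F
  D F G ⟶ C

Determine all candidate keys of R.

Attribute G never appears on the right-hand side of any dependency, so G must belong to every candidate key.
{G}⁺ = {G}, which is not all of the schema, so we must add further attributes.
{E, G}⁺: E→DF adds D, F; DEF→C adds C → {C, D, E, F, G}. Minimal: {G}⁺ = {G}; {E}⁺ = {C, D, E, F} — none reach the full schema.
{C, D, G}⁺: CD→E adds E; CDG→EF adds F → {C, D, E, F, G}. Minimal: {D, G}⁺ = {D, G}; {C, G}⁺ = {C, G}; {C, D}⁺ = {C, D, E, F} — none reach the full schema.
{D, F, G}⁺: DFG→C adds C; CD→E adds E → {C, D, E, F, G}. Minimal: {F, G}⁺ = {F, G}; {D, G}⁺ = {D, G}; {D, F}⁺ = {D, F} — none reach the full schema.

{E, G}; {C, D, G}; {D, F, G}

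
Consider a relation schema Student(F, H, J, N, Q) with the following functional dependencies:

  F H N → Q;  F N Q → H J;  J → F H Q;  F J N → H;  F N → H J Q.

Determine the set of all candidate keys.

{F, N}⁺: FN→HJQ adds H, J, Q → {F, H, J, N, Q}. Minimal: {N}⁺ = {N}; {F}⁺ = {F} — none reach the full schema.
{J, N}⁺: J→FHQ adds F, H, Q → {F, H, J, N, Q}. Minimal: {N}⁺ = {N}; {J}⁺ = {F, H, J, Q} — none reach the full schema.
Any other superkey contains one of these as a subset, so there are no further candidate keys.

(F, N), (J, N)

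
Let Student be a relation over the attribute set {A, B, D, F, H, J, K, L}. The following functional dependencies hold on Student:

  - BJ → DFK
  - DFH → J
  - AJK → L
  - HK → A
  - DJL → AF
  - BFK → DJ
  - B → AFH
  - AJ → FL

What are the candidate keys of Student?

{B, D}⁺: B→AFH adds A, F, H; DFH→J adds J; AJ→FL adds L; BJ→DFK adds K → {A, B, D, F, H, J, K, L}.
{B, J}⁺: BJ→DFK adds D, F, K; B→AFH adds A, H; AJ→FL adds L → {A, B, D, F, H, J, K, L}.
{B, K}⁺: B→AFH adds A, F, H; BFK→DJ adds D, J; AJ→FL adds L → {A, B, D, F, H, J, K, L}.
Any other superkey contains one of these as a subset, so there are no further candidate keys.

BD, BJ, BK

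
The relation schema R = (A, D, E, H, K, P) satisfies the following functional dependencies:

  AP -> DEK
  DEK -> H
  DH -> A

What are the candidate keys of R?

{A, P}⁺: AP→DEK adds D, E, K; DEK→H adds H → {A, D, E, H, K, P}.
{D, H, P}⁺: DH→A adds A; AP→DEK adds E, K → {A, D, E, H, K, P}.
{D, E, K, P}⁺: DEK→H adds H; DH→A adds A → {A, D, E, H, K, P}.
Any other superkey contains one of these as a subset, so there are no further candidate keys.

(A, P), (D, H, P), (D, E, K, P)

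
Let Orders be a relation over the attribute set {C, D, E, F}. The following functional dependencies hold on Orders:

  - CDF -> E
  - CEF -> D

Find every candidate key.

{C, D, F}, {C, E, F}

Attributes C, F never appear on any right-hand side, so every candidate key must contain {C, F}.
{C, F}⁺ = {C, F}, which is not all of the schema, so we must add further attributes.
{C, D, F}⁺: CDF→E adds E → {C, D, E, F}. Minimal: {D, F}⁺ = {D, F}; {C, F}⁺ = {C, F}; {C, D}⁺ = {C, D} — none reach the full schema.
{C, E, F}⁺: CEF→D adds D → {C, D, E, F}. Minimal: {E, F}⁺ = {E, F}; {C, F}⁺ = {C, F}; {C, E}⁺ = {C, E} — none reach the full schema.
Any other superkey contains one of these as a subset, so there are no further candidate keys.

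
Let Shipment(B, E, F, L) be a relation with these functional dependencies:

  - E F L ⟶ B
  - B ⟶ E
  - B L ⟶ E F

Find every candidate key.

(B, L), (E, F, L)

Attribute L never appears on the right-hand side of any dependency, so L must belong to every candidate key.
{L}⁺ = {L}, which is not all of the schema, so we must add further attributes.
{B, L}⁺: B→E adds E; BL→EF adds F → {B, E, F, L}. Minimal: {L}⁺ = {L}; {B}⁺ = {B, E} — none reach the full schema.
{E, F, L}⁺: EFL→B adds B → {B, E, F, L}. Minimal: {F, L}⁺ = {F, L}; {E, L}⁺ = {E, L}; {E, F}⁺ = {E, F} — none reach the full schema.
Any other superkey contains one of these as a subset, so there are no further candidate keys.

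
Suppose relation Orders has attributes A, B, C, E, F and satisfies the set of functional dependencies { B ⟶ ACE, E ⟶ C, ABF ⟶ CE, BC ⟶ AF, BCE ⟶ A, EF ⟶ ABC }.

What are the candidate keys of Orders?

(B), (E, F)

{B}⁺: B→ACE adds A, C, E; BC→AF adds F → {A, B, C, E, F}.
{E, F}⁺: E→C adds C; EF→ABC adds A, B → {A, B, C, E, F}. Minimal: {F}⁺ = {F}; {E}⁺ = {C, E} — none reach the full schema.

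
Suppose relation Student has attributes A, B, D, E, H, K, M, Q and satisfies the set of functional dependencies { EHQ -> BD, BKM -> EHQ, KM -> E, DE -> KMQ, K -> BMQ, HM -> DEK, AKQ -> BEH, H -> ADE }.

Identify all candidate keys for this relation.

{H}⁺: H→ADE adds A, D, E; DE→KMQ adds K, M, Q; K→BMQ adds B → {A, B, D, E, H, K, M, Q}.
{K}⁺: K→BMQ adds B, M, Q; BKM→EHQ adds E, H; HM→DEK adds D; H→ADE adds A → {A, B, D, E, H, K, M, Q}.
{D, E}⁺: DE→KMQ adds K, M, Q; K→BMQ adds B; BKM→EHQ adds H; H→ADE adds A → {A, B, D, E, H, K, M, Q}.

{H}, {K}, {D, E}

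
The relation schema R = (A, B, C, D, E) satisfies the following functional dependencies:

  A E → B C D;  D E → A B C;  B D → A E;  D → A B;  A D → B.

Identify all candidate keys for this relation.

{D}⁺: D→AB adds A, B; BD→AE adds E; AE→BCD adds C → {A, B, C, D, E}.
{A, E}⁺: AE→BCD adds B, C, D → {A, B, C, D, E}. Minimal: {E}⁺ = {E}; {A}⁺ = {A} — none reach the full schema.

{D}, {A, E}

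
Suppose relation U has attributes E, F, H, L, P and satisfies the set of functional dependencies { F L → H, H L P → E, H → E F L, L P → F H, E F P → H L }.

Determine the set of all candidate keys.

Attribute P never appears on the right-hand side of any dependency, so P must belong to every candidate key.
{P}⁺ = {P}, which is not all of the schema, so we must add further attributes.
{H, P}⁺: H→EFL adds E, F, L → {E, F, H, L, P}. Minimal: {P}⁺ = {P}; {H}⁺ = {E, F, H, L} — none reach the full schema.
{L, P}⁺: LP→FH adds F, H; HLP→E adds E → {E, F, H, L, P}. Minimal: {P}⁺ = {P}; {L}⁺ = {L} — none reach the full schema.
{E, F, P}⁺: EFP→HL adds H, L → {E, F, H, L, P}. Minimal: {F, P}⁺ = {F, P}; {E, P}⁺ = {E, P}; {E, F}⁺ = {E, F} — none reach the full schema.

{H, P}, {L, P}, {E, F, P}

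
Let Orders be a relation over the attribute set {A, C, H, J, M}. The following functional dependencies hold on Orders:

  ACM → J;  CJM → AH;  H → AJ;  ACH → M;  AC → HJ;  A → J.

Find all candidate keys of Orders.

Attribute C never appears on the right-hand side of any dependency, so C must belong to every candidate key.
{C}⁺ = {C}, which is not all of the schema, so we must add further attributes.
{A, C}⁺: AC→HJ adds H, J; ACH→M adds M → {A, C, H, J, M}. Minimal: {C}⁺ = {C}; {A}⁺ = {A, J} — none reach the full schema.
{C, H}⁺: H→AJ adds A, J; ACH→M adds M → {A, C, H, J, M}. Minimal: {H}⁺ = {A, H, J}; {C}⁺ = {C} — none reach the full schema.
{C, J, M}⁺: CJM→AH adds A, H → {A, C, H, J, M}. Minimal: {J, M}⁺ = {J, M}; {C, M}⁺ = {C, M}; {C, J}⁺ = {C, J} — none reach the full schema.

{A, C}, {C, H}, {C, J, M}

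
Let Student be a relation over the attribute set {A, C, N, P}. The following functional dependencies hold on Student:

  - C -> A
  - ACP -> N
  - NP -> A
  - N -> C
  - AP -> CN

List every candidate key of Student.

(A, P), (C, P), (N, P)

Attribute P never appears on the right-hand side of any dependency, so P must belong to every candidate key.
{P}⁺ = {P}, which is not all of the schema, so we must add further attributes.
{A, P}⁺: AP→CN adds C, N → {A, C, N, P}.
{C, P}⁺: C→A adds A; ACP→N adds N → {A, C, N, P}.
{N, P}⁺: NP→A adds A; N→C adds C → {A, C, N, P}.
Any other superkey contains one of these as a subset, so there are no further candidate keys.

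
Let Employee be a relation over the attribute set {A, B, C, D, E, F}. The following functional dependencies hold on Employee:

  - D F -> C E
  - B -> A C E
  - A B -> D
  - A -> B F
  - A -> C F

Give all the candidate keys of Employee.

{A}, {B}

{A}⁺: A→BF adds B, F; A→CF adds C; B→ACE adds E; AB→D adds D → {A, B, C, D, E, F}.
{B}⁺: B→ACE adds A, C, E; AB→D adds D; A→BF adds F → {A, B, C, D, E, F}.
Any other superkey contains one of these as a subset, so there are no further candidate keys.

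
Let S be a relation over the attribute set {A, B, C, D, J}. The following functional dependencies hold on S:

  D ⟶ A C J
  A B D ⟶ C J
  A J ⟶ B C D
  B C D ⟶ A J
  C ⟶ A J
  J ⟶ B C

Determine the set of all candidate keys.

C, D, J

{C}⁺: C→AJ adds A, J; J→BC adds B; AJ→BCD adds D → {A, B, C, D, J}.
{D}⁺: D→ACJ adds A, C, J; AJ→BCD adds B → {A, B, C, D, J}.
{J}⁺: J→BC adds B, C; C→AJ adds A; AJ→BCD adds D → {A, B, C, D, J}.
Any other superkey contains one of these as a subset, so there are no further candidate keys.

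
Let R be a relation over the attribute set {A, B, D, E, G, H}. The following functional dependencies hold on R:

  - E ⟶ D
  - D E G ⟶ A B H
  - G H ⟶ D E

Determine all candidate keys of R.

{E, G}; {G, H}

Attribute G never appears on the right-hand side of any dependency, so G must belong to every candidate key.
{G}⁺ = {G}, which is not all of the schema, so we must add further attributes.
{E, G}⁺: E→D adds D; DEG→ABH adds A, B, H → {A, B, D, E, G, H}. Minimal: {G}⁺ = {G}; {E}⁺ = {D, E} — none reach the full schema.
{G, H}⁺: GH→DE adds D, E; DEG→ABH adds A, B → {A, B, D, E, G, H}. Minimal: {H}⁺ = {H}; {G}⁺ = {G} — none reach the full schema.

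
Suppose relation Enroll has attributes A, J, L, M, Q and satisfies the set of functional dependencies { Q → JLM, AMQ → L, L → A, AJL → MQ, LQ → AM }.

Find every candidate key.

{Q}; {J, L}

{Q}⁺: Q→JLM adds J, L, M; L→A adds A → {A, J, L, M, Q}.
{J, L}⁺: L→A adds A; AJL→MQ adds M, Q → {A, J, L, M, Q}.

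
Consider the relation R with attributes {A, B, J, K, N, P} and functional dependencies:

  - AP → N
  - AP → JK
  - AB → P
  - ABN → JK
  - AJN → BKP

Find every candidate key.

{A, B}, {A, P}, {A, J, N}

Attribute A never appears on the right-hand side of any dependency, so A must belong to every candidate key.
{A}⁺ = {A}, which is not all of the schema, so we must add further attributes.
{A, B}⁺: AB→P adds P; AP→N adds N; AP→JK adds J, K → {A, B, J, K, N, P}. Minimal: {B}⁺ = {B}; {A}⁺ = {A} — none reach the full schema.
{A, P}⁺: AP→N adds N; AP→JK adds J, K; AJN→BKP adds B → {A, B, J, K, N, P}. Minimal: {P}⁺ = {P}; {A}⁺ = {A} — none reach the full schema.
{A, J, N}⁺: AJN→BKP adds B, K, P → {A, B, J, K, N, P}. Minimal: {J, N}⁺ = {J, N}; {A, N}⁺ = {A, N}; {A, J}⁺ = {A, J} — none reach the full schema.
Any other superkey contains one of these as a subset, so there are no further candidate keys.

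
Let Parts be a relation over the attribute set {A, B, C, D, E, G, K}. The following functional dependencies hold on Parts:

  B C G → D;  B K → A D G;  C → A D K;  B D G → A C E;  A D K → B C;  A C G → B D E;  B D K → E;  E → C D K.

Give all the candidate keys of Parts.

{C}, {E}, {B, K}, {A, D, K}, {B, D, G}

{C}⁺: C→ADK adds A, D, K; ADK→BC adds B; BDK→E adds E; BK→ADG adds G → {A, B, C, D, E, G, K}.
{E}⁺: E→CDK adds C, D, K; C→ADK adds A; ADK→BC adds B; BK→ADG adds G → {A, B, C, D, E, G, K}.
{B, K}⁺: BK→ADG adds A, D, G; BDG→ACE adds C, E → {A, B, C, D, E, G, K}. Minimal: {K}⁺ = {K}; {B}⁺ = {B} — none reach the full schema.
{A, D, K}⁺: ADK→BC adds B, C; BDK→E adds E; BK→ADG adds G → {A, B, C, D, E, G, K}. Minimal: {D, K}⁺ = {D, K}; {A, K}⁺ = {A, K}; {A, D}⁺ = {A, D} — none reach the full schema.
{B, D, G}⁺: BDG→ACE adds A, C, E; E→CDK adds K → {A, B, C, D, E, G, K}. Minimal: {D, G}⁺ = {D, G}; {B, G}⁺ = {B, G}; {B, D}⁺ = {B, D} — none reach the full schema.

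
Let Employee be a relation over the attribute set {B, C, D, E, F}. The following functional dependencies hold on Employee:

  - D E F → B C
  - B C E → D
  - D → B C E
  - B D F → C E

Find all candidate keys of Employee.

Attribute F never appears on the right-hand side of any dependency, so F must belong to every candidate key.
{F}⁺ = {F}, which is not all of the schema, so we must add further attributes.
{D, F}⁺: D→BCE adds B, C, E → {B, C, D, E, F}. Minimal: {F}⁺ = {F}; {D}⁺ = {B, C, D, E} — none reach the full schema.
{B, C, E, F}⁺: BCE→D adds D → {B, C, D, E, F}. Minimal: {C, E, F}⁺ = {C, E, F}; {B, E, F}⁺ = {B, E, F}; {B, C, F}⁺ = {B, C, F}; … — none reach the full schema.
Any other superkey contains one of these as a subset, so there are no further candidate keys.

(D, F), (B, C, E, F)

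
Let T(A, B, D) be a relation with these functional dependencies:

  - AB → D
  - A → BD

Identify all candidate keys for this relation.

Attribute A never appears on the right-hand side of any dependency, so A must belong to every candidate key.
{A}⁺ = {A, B, D}, which is all of the schema, so {A} is the only candidate key.

A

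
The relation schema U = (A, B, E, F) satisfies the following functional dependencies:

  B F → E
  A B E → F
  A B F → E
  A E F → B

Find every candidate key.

{A, B, E}⁺: ABE→F adds F → {A, B, E, F}. Minimal: {B, E}⁺ = {B, E}; {A, E}⁺ = {A, E}; {A, B}⁺ = {A, B} — none reach the full schema.
{A, B, F}⁺: BF→E adds E → {A, B, E, F}. Minimal: {B, F}⁺ = {B, E, F}; {A, F}⁺ = {A, F}; {A, B}⁺ = {A, B} — none reach the full schema.
{A, E, F}⁺: AEF→B adds B → {A, B, E, F}. Minimal: {E, F}⁺ = {E, F}; {A, F}⁺ = {A, F}; {A, E}⁺ = {A, E} — none reach the full schema.
Any other superkey contains one of these as a subset, so there are no further candidate keys.

{A, B, E}, {A, B, F}, {A, E, F}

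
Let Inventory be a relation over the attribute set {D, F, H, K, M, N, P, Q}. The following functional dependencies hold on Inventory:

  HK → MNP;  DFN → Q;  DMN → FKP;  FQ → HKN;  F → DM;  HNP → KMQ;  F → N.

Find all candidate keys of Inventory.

{F}⁺: F→DM adds D, M; F→N adds N; DFN→Q adds Q; DMN→FKP adds K, P; FQ→HKN adds H → {D, F, H, K, M, N, P, Q}.
{D, H, K}⁺: HK→MNP adds M, N, P; DMN→FKP adds F; HNP→KMQ adds Q → {D, F, H, K, M, N, P, Q}. Minimal: {H, K}⁺ = {H, K, M, N, P, Q}; {D, K}⁺ = {D, K}; {D, H}⁺ = {D, H} — none reach the full schema.
{D, M, N}⁺: DMN→FKP adds F, K, P; DFN→Q adds Q; FQ→HKN adds H → {D, F, H, K, M, N, P, Q}. Minimal: {M, N}⁺ = {M, N}; {D, N}⁺ = {D, N}; {D, M}⁺ = {D, M} — none reach the full schema.
{D, H, N, P}⁺: HNP→KMQ adds K, M, Q; DMN→FKP adds F → {D, F, H, K, M, N, P, Q}. Minimal: {H, N, P}⁺ = {H, K, M, N, P, Q}; {D, N, P}⁺ = {D, N, P}; {D, H, P}⁺ = {D, H, P}; … — none reach the full schema.

{F}, {D, H, K}, {D, M, N}, {D, H, N, P}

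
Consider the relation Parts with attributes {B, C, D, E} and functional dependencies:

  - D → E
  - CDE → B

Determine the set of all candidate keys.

{C, D}

Attributes C, D never appear on any right-hand side, so every candidate key must contain {C, D}.
{C, D}⁺ = {B, C, D, E}, which is all of the schema, so {C, D} is the only candidate key.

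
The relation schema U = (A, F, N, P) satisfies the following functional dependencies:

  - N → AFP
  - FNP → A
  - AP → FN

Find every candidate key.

{N}⁺: N→AFP adds A, F, P → {A, F, N, P}.
{A, P}⁺: AP→FN adds F, N → {A, F, N, P}. Minimal: {P}⁺ = {P}; {A}⁺ = {A} — none reach the full schema.

N, AP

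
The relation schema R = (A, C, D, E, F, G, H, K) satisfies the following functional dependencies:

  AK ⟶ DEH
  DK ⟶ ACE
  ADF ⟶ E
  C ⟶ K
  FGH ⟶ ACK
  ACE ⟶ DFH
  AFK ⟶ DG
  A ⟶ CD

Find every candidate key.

{A}⁺: A→CD adds C, D; C→K adds K; AK→DEH adds E, H; ACE→DFH adds F; AFK→DG adds G → {A, C, D, E, F, G, H, K}.
{C, D}⁺: C→K adds K; DK→ACE adds A, E; ACE→DFH adds F, H; AFK→DG adds G → {A, C, D, E, F, G, H, K}. Minimal: {D}⁺ = {D}; {C}⁺ = {C, K} — none reach the full schema.
{D, K}⁺: DK→ACE adds A, C, E; ACE→DFH adds F, H; AFK→DG adds G → {A, C, D, E, F, G, H, K}. Minimal: {K}⁺ = {K}; {D}⁺ = {D} — none reach the full schema.
{F, G, H}⁺: FGH→ACK adds A, C, K; AFK→DG adds D; AK→DEH adds E → {A, C, D, E, F, G, H, K}. Minimal: {G, H}⁺ = {G, H}; {F, H}⁺ = {F, H}; {F, G}⁺ = {F, G} — none reach the full schema.
Any other superkey contains one of these as a subset, so there are no further candidate keys.

A, CD, DK, FGH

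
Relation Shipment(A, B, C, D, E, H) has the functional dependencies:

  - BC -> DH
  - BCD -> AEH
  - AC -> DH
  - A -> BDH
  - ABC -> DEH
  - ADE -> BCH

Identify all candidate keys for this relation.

{A, C}⁺: AC→DH adds D, H; A→BDH adds B; ABC→DEH adds E → {A, B, C, D, E, H}.
{A, E}⁺: A→BDH adds B, D, H; ADE→BCH adds C → {A, B, C, D, E, H}.
{B, C}⁺: BC→DH adds D, H; BCD→AEH adds A, E → {A, B, C, D, E, H}.

{A, C}, {A, E}, {B, C}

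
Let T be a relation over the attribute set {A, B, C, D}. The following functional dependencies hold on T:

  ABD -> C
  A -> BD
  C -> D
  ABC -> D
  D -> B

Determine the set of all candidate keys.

Attribute A never appears on the right-hand side of any dependency, so A must belong to every candidate key.
{A}⁺ = {A, B, C, D}, which is all of the schema, so {A} is the only candidate key.

{A}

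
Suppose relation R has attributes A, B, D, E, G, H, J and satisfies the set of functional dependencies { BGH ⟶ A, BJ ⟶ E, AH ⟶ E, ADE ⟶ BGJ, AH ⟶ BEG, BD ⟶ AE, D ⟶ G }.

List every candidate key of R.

ADH; BDH

Attributes D, H never appear on any right-hand side, so every candidate key must contain {D, H}.
{D, H}⁺ = {D, G, H}, which is not all of the schema, so we must add further attributes.
{A, D, H}⁺: AH→E adds E; ADE→BGJ adds B, G, J → {A, B, D, E, G, H, J}. Minimal: {D, H}⁺ = {D, G, H}; {A, H}⁺ = {A, B, E, G, H}; {A, D}⁺ = {A, D, G} — none reach the full schema.
{B, D, H}⁺: BD→AE adds A, E; D→G adds G; ADE→BGJ adds J → {A, B, D, E, G, H, J}. Minimal: {D, H}⁺ = {D, G, H}; {B, H}⁺ = {B, H}; {B, D}⁺ = {A, B, D, E, G, J} — none reach the full schema.
Any other superkey contains one of these as a subset, so there are no further candidate keys.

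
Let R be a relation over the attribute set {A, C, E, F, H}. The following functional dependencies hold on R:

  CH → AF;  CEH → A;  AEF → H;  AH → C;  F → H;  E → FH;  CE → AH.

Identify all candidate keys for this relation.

Attribute E never appears on the right-hand side of any dependency, so E must belong to every candidate key.
{E}⁺ = {E, F, H}, which is not all of the schema, so we must add further attributes.
{A, E}⁺: E→FH adds F, H; AH→C adds C → {A, C, E, F, H}.
{C, E}⁺: E→FH adds F, H; CE→AH adds A → {A, C, E, F, H}.
Any other superkey contains one of these as a subset, so there are no further candidate keys.

{A, E}, {C, E}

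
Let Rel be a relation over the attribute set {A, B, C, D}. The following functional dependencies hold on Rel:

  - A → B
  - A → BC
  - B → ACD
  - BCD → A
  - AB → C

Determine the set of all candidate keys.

(A); (B)

{A}⁺: A→B adds B; A→BC adds C; B→ACD adds D → {A, B, C, D}.
{B}⁺: B→ACD adds A, C, D → {A, B, C, D}.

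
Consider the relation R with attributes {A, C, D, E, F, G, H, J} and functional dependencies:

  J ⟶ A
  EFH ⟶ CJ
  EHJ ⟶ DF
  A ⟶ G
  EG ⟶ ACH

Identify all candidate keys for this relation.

Attribute E never appears on the right-hand side of any dependency, so E must belong to every candidate key.
{E}⁺ = {E}, which is not all of the schema, so we must add further attributes.
{E, J}⁺: J→A adds A; A→G adds G; EG→ACH adds C, H; EHJ→DF adds D, F → {A, C, D, E, F, G, H, J}. Minimal: {J}⁺ = {A, G, J}; {E}⁺ = {E} — none reach the full schema.
{A, E, F}⁺: A→G adds G; EG→ACH adds C, H; EFH→CJ adds J; EHJ→DF adds D → {A, C, D, E, F, G, H, J}. Minimal: {E, F}⁺ = {E, F}; {A, F}⁺ = {A, F, G}; {A, E}⁺ = {A, C, E, G, H} — none reach the full schema.
{E, F, G}⁺: EG→ACH adds A, C, H; EFH→CJ adds J; EHJ→DF adds D → {A, C, D, E, F, G, H, J}. Minimal: {F, G}⁺ = {F, G}; {E, G}⁺ = {A, C, E, G, H}; {E, F}⁺ = {E, F} — none reach the full schema.
{E, F, H}⁺: EFH→CJ adds C, J; EHJ→DF adds D; J→A adds A; A→G adds G → {A, C, D, E, F, G, H, J}. Minimal: {F, H}⁺ = {F, H}; {E, H}⁺ = {E, H}; {E, F}⁺ = {E, F} — none reach the full schema.

{E, J}, {A, E, F}, {E, F, G}, {E, F, H}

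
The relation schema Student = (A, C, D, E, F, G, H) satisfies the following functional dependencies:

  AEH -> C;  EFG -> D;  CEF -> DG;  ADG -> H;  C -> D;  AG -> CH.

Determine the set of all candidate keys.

Attributes A, E, F never appear on any right-hand side, so every candidate key must contain {A, E, F}.
{A, E, F}⁺ = {A, E, F}, which is not all of the schema, so we must add further attributes.
{A, C, E, F}⁺: CEF→DG adds D, G; ADG→H adds H → {A, C, D, E, F, G, H}.
{A, E, F, G}⁺: EFG→D adds D; ADG→H adds H; AG→CH adds C → {A, C, D, E, F, G, H}.
{A, E, F, H}⁺: AEH→C adds C; CEF→DG adds D, G → {A, C, D, E, F, G, H}.

{A, C, E, F}, {A, E, F, G}, {A, E, F, H}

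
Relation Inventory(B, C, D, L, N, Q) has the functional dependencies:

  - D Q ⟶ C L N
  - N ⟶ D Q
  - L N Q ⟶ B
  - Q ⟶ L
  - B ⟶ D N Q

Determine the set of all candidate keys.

{B}⁺: B→DNQ adds D, N, Q; DQ→CLN adds C, L → {B, C, D, L, N, Q}.
{N}⁺: N→DQ adds D, Q; Q→L adds L; DQ→CLN adds C; LNQ→B adds B → {B, C, D, L, N, Q}.
{D, Q}⁺: DQ→CLN adds C, L, N; LNQ→B adds B → {B, C, D, L, N, Q}. Minimal: {Q}⁺ = {L, Q}; {D}⁺ = {D} — none reach the full schema.

{B}, {N}, {D, Q}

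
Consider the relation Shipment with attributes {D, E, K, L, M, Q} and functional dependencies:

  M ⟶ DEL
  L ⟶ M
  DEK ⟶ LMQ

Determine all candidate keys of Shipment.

{K, L}, {K, M}, {D, E, K}

Attribute K never appears on the right-hand side of any dependency, so K must belong to every candidate key.
{K}⁺ = {K}, which is not all of the schema, so we must add further attributes.
{K, L}⁺: L→M adds M; M→DEL adds D, E; DEK→LMQ adds Q → {D, E, K, L, M, Q}. Minimal: {L}⁺ = {D, E, L, M}; {K}⁺ = {K} — none reach the full schema.
{K, M}⁺: M→DEL adds D, E, L; DEK→LMQ adds Q → {D, E, K, L, M, Q}. Minimal: {M}⁺ = {D, E, L, M}; {K}⁺ = {K} — none reach the full schema.
{D, E, K}⁺: DEK→LMQ adds L, M, Q → {D, E, K, L, M, Q}. Minimal: {E, K}⁺ = {E, K}; {D, K}⁺ = {D, K}; {D, E}⁺ = {D, E} — none reach the full schema.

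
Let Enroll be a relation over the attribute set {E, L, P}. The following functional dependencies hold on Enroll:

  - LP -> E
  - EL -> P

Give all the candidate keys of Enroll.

Attribute L never appears on the right-hand side of any dependency, so L must belong to every candidate key.
{L}⁺ = {L}, which is not all of the schema, so we must add further attributes.
{E, L}⁺: EL→P adds P → {E, L, P}. Minimal: {L}⁺ = {L}; {E}⁺ = {E} — none reach the full schema.
{L, P}⁺: LP→E adds E → {E, L, P}. Minimal: {P}⁺ = {P}; {L}⁺ = {L} — none reach the full schema.
Any other superkey contains one of these as a subset, so there are no further candidate keys.

EL, LP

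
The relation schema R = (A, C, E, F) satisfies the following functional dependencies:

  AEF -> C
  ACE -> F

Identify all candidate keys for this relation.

Attributes A, E never appear on any right-hand side, so every candidate key must contain {A, E}.
{A, E}⁺ = {A, E}, which is not all of the schema, so we must add further attributes.
{A, C, E}⁺: ACE→F adds F → {A, C, E, F}. Minimal: {C, E}⁺ = {C, E}; {A, E}⁺ = {A, E}; {A, C}⁺ = {A, C} — none reach the full schema.
{A, E, F}⁺: AEF→C adds C → {A, C, E, F}. Minimal: {E, F}⁺ = {E, F}; {A, F}⁺ = {A, F}; {A, E}⁺ = {A, E} — none reach the full schema.
Any other superkey contains one of these as a subset, so there are no further candidate keys.

{A, C, E}; {A, E, F}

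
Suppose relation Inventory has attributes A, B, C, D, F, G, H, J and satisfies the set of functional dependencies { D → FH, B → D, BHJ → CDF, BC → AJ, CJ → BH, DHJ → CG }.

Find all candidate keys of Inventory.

{B, C}⁺: B→D adds D; BC→AJ adds A, J; CJ→BH adds H; DHJ→CG adds G; D→FH adds F → {A, B, C, D, F, G, H, J}. Minimal: {C}⁺ = {C}; {B}⁺ = {B, D, F, H} — none reach the full schema.
{B, J}⁺: B→D adds D; D→FH adds F, H; BHJ→CDF adds C; BC→AJ adds A; DHJ→CG adds G → {A, B, C, D, F, G, H, J}. Minimal: {J}⁺ = {J}; {B}⁺ = {B, D, F, H} — none reach the full schema.
{C, J}⁺: CJ→BH adds B, H; B→D adds D; BHJ→CDF adds F; BC→AJ adds A; DHJ→CG adds G → {A, B, C, D, F, G, H, J}. Minimal: {J}⁺ = {J}; {C}⁺ = {C} — none reach the full schema.
{D, J}⁺: D→FH adds F, H; DHJ→CG adds C, G; CJ→BH adds B; BC→AJ adds A → {A, B, C, D, F, G, H, J}. Minimal: {J}⁺ = {J}; {D}⁺ = {D, F, H} — none reach the full schema.
Any other superkey contains one of these as a subset, so there are no further candidate keys.

{B, C}, {B, J}, {C, J}, {D, J}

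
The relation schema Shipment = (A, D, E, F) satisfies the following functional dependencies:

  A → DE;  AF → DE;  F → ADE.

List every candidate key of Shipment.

{F}

{F}⁺: F→ADE adds A, D, E → {A, D, E, F}.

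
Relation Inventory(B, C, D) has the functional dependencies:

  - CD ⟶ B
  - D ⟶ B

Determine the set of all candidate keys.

{C, D}

Attributes C, D never appear on any right-hand side, so every candidate key must contain {C, D}.
{C, D}⁺ = {B, C, D}, which is all of the schema, so {C, D} is the only candidate key.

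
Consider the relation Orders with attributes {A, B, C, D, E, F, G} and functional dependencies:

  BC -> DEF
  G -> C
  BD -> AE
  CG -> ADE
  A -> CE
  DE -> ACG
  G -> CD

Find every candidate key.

Attribute B never appears on the right-hand side of any dependency, so B must belong to every candidate key.
{B}⁺ = {B}, which is not all of the schema, so we must add further attributes.
{A, B}⁺: A→CE adds C, E; BC→DEF adds D, F; DE→ACG adds G → {A, B, C, D, E, F, G}. Minimal: {B}⁺ = {B}; {A}⁺ = {A, C, E} — none reach the full schema.
{B, C}⁺: BC→DEF adds D, E, F; BD→AE adds A; DE→ACG adds G → {A, B, C, D, E, F, G}. Minimal: {C}⁺ = {C}; {B}⁺ = {B} — none reach the full schema.
{B, D}⁺: BD→AE adds A, E; A→CE adds C; DE→ACG adds G; BC→DEF adds F → {A, B, C, D, E, F, G}. Minimal: {D}⁺ = {D}; {B}⁺ = {B} — none reach the full schema.
{B, G}⁺: G→C adds C; CG→ADE adds A, D, E; BC→DEF adds F → {A, B, C, D, E, F, G}. Minimal: {G}⁺ = {A, C, D, E, G}; {B}⁺ = {B} — none reach the full schema.

{A, B}; {B, C}; {B, D}; {B, G}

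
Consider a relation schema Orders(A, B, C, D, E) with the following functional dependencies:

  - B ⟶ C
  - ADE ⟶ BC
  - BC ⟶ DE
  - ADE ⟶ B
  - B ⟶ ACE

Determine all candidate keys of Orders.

{B}; {A, D, E}

{B}⁺: B→C adds C; BC→DE adds D, E; B→ACE adds A → {A, B, C, D, E}.
{A, D, E}⁺: ADE→BC adds B, C → {A, B, C, D, E}. Minimal: {D, E}⁺ = {D, E}; {A, E}⁺ = {A, E}; {A, D}⁺ = {A, D} — none reach the full schema.
Any other superkey contains one of these as a subset, so there are no further candidate keys.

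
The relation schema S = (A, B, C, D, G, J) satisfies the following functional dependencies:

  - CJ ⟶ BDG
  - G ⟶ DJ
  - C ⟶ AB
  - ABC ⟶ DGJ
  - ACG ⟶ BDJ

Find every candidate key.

Attribute C never appears on the right-hand side of any dependency, so C must belong to every candidate key.
{C}⁺ = {A, B, C, D, G, J}, which is all of the schema, so {C} is the only candidate key.

C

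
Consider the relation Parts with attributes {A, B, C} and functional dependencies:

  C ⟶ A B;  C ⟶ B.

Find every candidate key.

{C}⁺: C→AB adds A, B → {A, B, C}.
No other minimal superkey exists.

{C}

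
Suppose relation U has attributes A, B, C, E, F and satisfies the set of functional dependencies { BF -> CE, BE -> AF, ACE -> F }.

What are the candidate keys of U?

(B, E); (B, F)

Attribute B never appears on the right-hand side of any dependency, so B must belong to every candidate key.
{B}⁺ = {B}, which is not all of the schema, so we must add further attributes.
{B, E}⁺: BE→AF adds A, F; BF→CE adds C → {A, B, C, E, F}.
{B, F}⁺: BF→CE adds C, E; BE→AF adds A → {A, B, C, E, F}.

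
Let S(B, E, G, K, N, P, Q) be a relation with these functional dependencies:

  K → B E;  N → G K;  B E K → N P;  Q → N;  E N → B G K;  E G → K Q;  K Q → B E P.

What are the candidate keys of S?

{K}, {N}, {Q}, {E, G}

{K}⁺: K→BE adds B, E; BEK→NP adds N, P; EN→BGK adds G; EG→KQ adds Q → {B, E, G, K, N, P, Q}.
{N}⁺: N→GK adds G, K; K→BE adds B, E; BEK→NP adds P; EG→KQ adds Q → {B, E, G, K, N, P, Q}.
{Q}⁺: Q→N adds N; N→GK adds G, K; KQ→BEP adds B, E, P → {B, E, G, K, N, P, Q}.
{E, G}⁺: EG→KQ adds K, Q; KQ→BEP adds B, P; BEK→NP adds N → {B, E, G, K, N, P, Q}. Minimal: {G}⁺ = {G}; {E}⁺ = {E} — none reach the full schema.
Any other superkey contains one of these as a subset, so there are no further candidate keys.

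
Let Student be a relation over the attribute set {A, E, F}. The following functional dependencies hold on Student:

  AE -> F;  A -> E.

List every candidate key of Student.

A

Attribute A never appears on the right-hand side of any dependency, so A must belong to every candidate key.
{A}⁺ = {A, E, F}, which is all of the schema, so {A} is the only candidate key.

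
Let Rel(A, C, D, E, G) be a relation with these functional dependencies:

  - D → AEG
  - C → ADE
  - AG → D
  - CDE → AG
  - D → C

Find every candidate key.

C, D, AG

{C}⁺: C→ADE adds A, D, E; CDE→AG adds G → {A, C, D, E, G}.
{D}⁺: D→AEG adds A, E, G; D→C adds C → {A, C, D, E, G}.
{A, G}⁺: AG→D adds D; D→C adds C; D→AEG adds E → {A, C, D, E, G}. Minimal: {G}⁺ = {G}; {A}⁺ = {A} — none reach the full schema.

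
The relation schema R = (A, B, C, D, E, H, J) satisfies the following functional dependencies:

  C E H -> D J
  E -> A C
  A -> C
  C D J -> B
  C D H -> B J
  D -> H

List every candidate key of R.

Attribute E never appears on the right-hand side of any dependency, so E must belong to every candidate key.
{E}⁺ = {A, C, E}, which is not all of the schema, so we must add further attributes.
{D, E}⁺: E→AC adds A, C; D→H adds H; CEH→DJ adds J; CDJ→B adds B → {A, B, C, D, E, H, J}. Minimal: {E}⁺ = {A, C, E}; {D}⁺ = {D, H} — none reach the full schema.
{E, H}⁺: E→AC adds A, C; CEH→DJ adds D, J; CDJ→B adds B → {A, B, C, D, E, H, J}. Minimal: {H}⁺ = {H}; {E}⁺ = {A, C, E} — none reach the full schema.

DE; EH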